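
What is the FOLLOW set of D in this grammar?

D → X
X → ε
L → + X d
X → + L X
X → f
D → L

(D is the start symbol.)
D is the start symbol, so $ ∈ FOLLOW(D).
D does not occur on any right-hand side.

Taking the union: FOLLOW(D) = { $ }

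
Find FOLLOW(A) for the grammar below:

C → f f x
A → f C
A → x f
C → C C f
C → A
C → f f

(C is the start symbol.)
{ $, 'f', 'x' }

To compute FOLLOW(A), find every occurrence of A on a right-hand side N → α A β: add FIRST(β) \ {ε}, and if β is empty or nullable also add FOLLOW(N). Iterate to a fixed point.

In C → A: A is at the end, add FOLLOW(C)

The FOLLOW sets referred to above (computed the same way, to a fixed point):
  FOLLOW(C) = { $, 'f', 'x' }

Taking the union: FOLLOW(A) = { $, 'f', 'x' }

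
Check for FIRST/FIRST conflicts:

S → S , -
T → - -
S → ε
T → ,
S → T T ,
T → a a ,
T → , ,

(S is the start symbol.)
A FIRST/FIRST conflict occurs when two productions N → α and N → β for the same non-terminal have FIRST(α) ∩ FIRST(β) ≠ ∅ (with ε ∈ FIRST of a nullable right-hand side, so two nullable alternatives also conflict).

FIRST sets of the non-terminals at (or reachable through a nullable prefix from) the front of some alternative:
  FIRST(S) = { ',', '-', 'a', ε }
  FIRST(T) = { ',', '-', 'a' }

Productions for S:
  S → S , -: FIRST = { ',', '-', 'a' }
  S → ε: FIRST = { ε }
  S → T T ,: FIRST = { ',', '-', 'a' }
Productions for T:
  T → - -: FIRST = { '-' }
  T → ,: FIRST = { ',' }
  T → a a ,: FIRST = { 'a' }
  T → , ,: FIRST = { ',' }

Conflict for S: S → S , - and S → T T ,
  Overlap: { ',', '-', 'a' }
Conflict for T: T → , and T → , ,
  Overlap: { ',' }

Answer: Yes. S → S ',' '-' / S → T T ',' on { ',', '-', 'a' }; T → ',' / T → ',' ',' on { ',' }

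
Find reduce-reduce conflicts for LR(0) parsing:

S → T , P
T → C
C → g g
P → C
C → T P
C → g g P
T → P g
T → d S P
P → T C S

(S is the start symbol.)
Augment with S' → S and build the canonical LR(0) collection (I0 = CLOSURE({[S' → . S]}), then GOTO on every symbol after a dot until no new states appear). It has 18 states:
  I0: { [C → . T P], [C → . g g P], [C → . g g], [P → . C], [P → . T C S], [S → . T , P], [S' → . S], [T → . C], [T → . P g], [T → . d S P] }  — shift
  I1: { [P → C .], [T → C .] }  — 2 reduces
  I2: { [T → P . g] }  — shift
  I3: { [S' → S .] }  — accept
  I4: { [C → . T P], [C → . g g P], [C → . g g], [C → T . P], [P → . C], [P → . T C S], [P → T . C S], [S → T . , P], [T → . C], [T → . P g], [T → . d S P] }  — shift
  I5: { [C → . T P], [C → . g g P], [C → . g g], [P → . C], [P → . T C S], [S → . T , P], [T → . C], [T → . P g], [T → . d S P], [T → d . S P] }  — shift
  I6: { [C → g . g P], [C → g . g] }  — shift
  I7: { [C → . T P], [C → . g g P], [C → . g g], [C → g g . P], [C → g g .], [P → . C], [P → . T C S], [T → . C], [T → . P g], [T → . d S P] }  — shift, reduce
  I8: { [C → g g P .], [T → P . g] }  — shift, reduce
  I9: { [C → . T P], [C → . g g P], [C → . g g], [C → T . P], [P → . C], [P → . T C S], [P → T . C S], [T → . C], [T → . P g], [T → . d S P] }  — shift
  I10: { [C → . T P], [C → . g g P], [C → . g g], [P → . C], [P → . T C S], [P → C .], [P → T C . S], [S → . T , P], [T → . C], [T → . P g], [T → . d S P], [T → C .] }  — shift, 2 reduces
  I11: { [C → T P .], [T → P . g] }  — shift, reduce
  I12: { [T → P g .] }  — reduce
  I13: { [P → T C S .] }  — reduce
  I14: { [C → . T P], [C → . g g P], [C → . g g], [P → . C], [P → . T C S], [T → . C], [T → . P g], [T → . d S P], [T → d S . P] }  — shift
  I15: { [T → P . g], [T → d S P .] }  — shift, reduce
  I16: { [C → . T P], [C → . g g P], [C → . g g], [P → . C], [P → . T C S], [S → T , . P], [T → . C], [T → . P g], [T → . d S P] }  — shift
  I17: { [S → T , P .], [T → P . g] }  — shift, reduce

I1 contains complete items [P → C .], [T → C .] — reduce-reduce conflict.
I10 contains complete items [P → C .], [T → C .] — reduce-reduce conflict.

Answer: Yes — I1: [P → C .] vs [T → C .]; I10: [P → C .] vs [T → C .]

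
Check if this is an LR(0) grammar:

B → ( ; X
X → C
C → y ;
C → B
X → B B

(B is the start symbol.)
A grammar is LR(0) if no state in the canonical LR(0) collection has:
  - both a shift item (dot before a terminal) and a complete item (shift-reduce conflict), or
  - two or more complete items (reduce-reduce conflict; the accept item [B' → B .] counts as a complete item here).

Augment with B' → B and build the canonical LR(0) collection (I0 = CLOSURE({[B' → . B]}), then GOTO on every symbol after a dot until no new states appear). It has 10 states:
  I0: { [B → . ( ; X], [B' → . B] }  — shift
  I1: { [B → ( . ; X] }  — shift
  I2: { [B' → B .] }  — accept
  I3: { [B → ( ; . X], [B → . ( ; X], [C → . B], [C → . y ;], [X → . B B], [X → . C] }  — shift
  I4: { [B → . ( ; X], [C → B .], [X → B . B] }  — shift, reduce
  I5: { [X → C .] }  — reduce
  I6: { [B → ( ; X .] }  — reduce
  I7: { [C → y . ;] }  — shift
  I8: { [C → y ; .] }  — reduce
  I9: { [X → B B .] }  — reduce

Conflict in state I4:
  Shift-reduce conflict between [C → B .] and [B → . ( ; X]
So the grammar is NOT LR(0).

Answer: No. Shift-reduce conflict between [C → B .] and [B → . ( ; X]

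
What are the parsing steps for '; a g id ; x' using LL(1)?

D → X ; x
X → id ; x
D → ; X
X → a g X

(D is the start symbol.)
LL(1) parsing maintains a stack (initially the start symbol over $) and the input. At each step: if the stack top is a terminal, match it against the current input token; if it is a non-terminal N, replace it with the RHS of M[N, lookahead] (the unique production whose predict set contains the lookahead).

Stack is shown with the top on the left.

Stack     Input           Action
--------------------------------
D $       ; a g id ; x $  output D → ; X
; X $     ; a g id ; x $  match ';'
X $       a g id ; x $    output X → a g X
a g X $   a g id ; x $    match 'a'
g X $     g id ; x $      match 'g'
X $       id ; x $        output X → id ; x
id ; x $  id ; x $        match 'id'
; x $     ; x $           match ';'
x $       x $             match 'x'
$         $               accept

The string is accepted.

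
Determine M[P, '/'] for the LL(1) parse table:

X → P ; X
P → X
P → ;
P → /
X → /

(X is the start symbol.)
To find M[P, '/'], we find productions for P where '/' is in the predict set (PREDICT(N → α) = (FIRST(α) \ {ε}) ∪ (FOLLOW(N) if α ⇒* ε)).

Relevant sets:
  FIRST(X) = { '/', ';' }

P → X: PREDICT = { '/', ';' }
  '/' is in predict set, so this production goes in M[P, '/']
P → ;: PREDICT = { ';' }
P → /: PREDICT = { '/' }
  '/' is in predict set, so this production goes in M[P, '/']

M[P, '/'] = P → X, P → /  (a multiply-defined cell — the grammar is not LL(1))

Answer: P → X, P → /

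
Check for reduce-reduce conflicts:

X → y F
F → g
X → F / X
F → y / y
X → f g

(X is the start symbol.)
Augment with X' → X and build the canonical LR(0) collection (I0 = CLOSURE({[X' → . X]}), then GOTO on every symbol after a dot until no new states appear). It has 13 states:
  I0: { [F → . g], [F → . y / y], [X → . F / X], [X → . f g], [X → . y F], [X' → . X] }  — shift
  I1: { [X → F . / X] }  — shift
  I2: { [X' → X .] }  — accept
  I3: { [X → f . g] }  — shift
  I4: { [F → g .] }  — reduce
  I5: { [F → . g], [F → . y / y], [F → y . / y], [X → y . F] }  — shift
  I6: { [F → y / . y] }  — shift
  I7: { [X → y F .] }  — reduce
  I8: { [F → y . / y] }  — shift
  I9: { [F → y / y .] }  — reduce
  I10: { [X → f g .] }  — reduce
  I11: { [F → . g], [F → . y / y], [X → . F / X], [X → . f g], [X → . y F], [X → F / . X] }  — shift
  I12: { [X → F / X .] }  — reduce

No state contains more than one complete item.

Answer: No reduce-reduce conflicts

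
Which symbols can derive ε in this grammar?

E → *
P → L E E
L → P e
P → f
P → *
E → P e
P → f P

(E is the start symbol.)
None

There are no ε-productions, so no non-terminal can derive ε.
No non-terminals are nullable.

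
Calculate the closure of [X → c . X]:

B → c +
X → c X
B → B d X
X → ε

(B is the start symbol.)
{ [X → . c X], [X → .], [X → c . X] }

Start with: [X → c . X]
  [X → c . X] has the dot before X: add [X → . c X], [X → .]
No further items can be added.

CLOSURE = { [X → . c X], [X → .], [X → c . X] }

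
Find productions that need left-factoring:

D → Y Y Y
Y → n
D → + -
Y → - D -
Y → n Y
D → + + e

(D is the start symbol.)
Left-factoring is needed when two productions for the same non-terminal
share a common prefix on the right-hand side.

Productions for D:
  D → Y Y Y
  D → + -
  D → + + e
Productions for Y:
  Y → n
  Y → - D -
  Y → n Y

Found common prefix '+' in productions for D
Found common prefix 'n' in productions for Y

Answer: Yes, D has productions with common prefix '+'; Y has productions with common prefix 'n'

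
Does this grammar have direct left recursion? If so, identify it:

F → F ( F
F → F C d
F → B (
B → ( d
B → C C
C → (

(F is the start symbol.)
Direct left recursion occurs when N → N α for some non-terminal N (the right-hand side begins with the left-hand side itself).

F → F ( F: LEFT RECURSIVE (starts with F)
F → F C d: LEFT RECURSIVE (starts with F)
F → B (: starts with B
B → ( d: starts with '('
B → C C: starts with C
C → (: starts with '('

The grammar has direct left recursion on: F.

Answer: Yes, F is left-recursive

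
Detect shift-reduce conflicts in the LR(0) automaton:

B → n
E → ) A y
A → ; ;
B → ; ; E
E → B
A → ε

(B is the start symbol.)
A shift-reduce conflict occurs when an LR(0) state has both:
  - a complete (reduce) item [A → α .] (dot at the end), and
  - a shift item [B → β . c γ] (dot before a terminal).

Augment with B' → B and build the canonical LR(0) collection (I0 = CLOSURE({[B' → . B]}), then GOTO on every symbol after a dot until no new states appear). It has 12 states:
  I0: { [B → . ; ; E], [B → . n], [B' → . B] }  — shift
  I1: { [B → ; . ; E] }  — shift
  I2: { [B' → B .] }  — accept
  I3: { [B → n .] }  — reduce
  I4: { [B → . ; ; E], [B → . n], [B → ; ; . E], [E → . ) A y], [E → . B] }  — shift
  I5: { [A → . ; ;], [A → .], [E → ) . A y] }  — shift, reduce
  I6: { [E → B .] }  — reduce
  I7: { [B → ; ; E .] }  — reduce
  I8: { [A → ; . ;] }  — shift
  I9: { [E → ) A . y] }  — shift
  I10: { [E → ) A y .] }  — reduce
  I11: { [A → ; ; .] }  — reduce

I5 contains reduce item [A → .] and shift item [A → . ; ;] — shift-reduce conflict.

Answer: Yes — I5: [A → .] vs [A → . ; ;]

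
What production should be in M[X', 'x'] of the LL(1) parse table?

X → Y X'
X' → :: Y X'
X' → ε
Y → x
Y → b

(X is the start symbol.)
To find M[X', 'x'], we find productions for X' where 'x' is in the predict set (PREDICT(N → α) = (FIRST(α) \ {ε}) ∪ (FOLLOW(N) if α ⇒* ε)).

Relevant sets:
  FOLLOW(X') = { $ }

X' → :: Y X': PREDICT = { '::' }
X' → ε: PREDICT = { $ }

M[X', 'x'] is empty (no production applies)

Answer: Empty (error entry)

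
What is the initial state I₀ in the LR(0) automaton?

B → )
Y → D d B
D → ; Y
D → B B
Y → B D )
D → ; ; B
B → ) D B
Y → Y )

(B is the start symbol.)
{ [B → . ) D B], [B → . )], [B' → . B] }

First, augment the grammar with B' → B
I₀ = CLOSURE({ [B' → . B] }):
  [B' → . B] has the dot before B: add [B → . )], [B → . ) D B]
No further items can be added.

I₀ = { [B → . ) D B], [B → . )], [B' → . B] }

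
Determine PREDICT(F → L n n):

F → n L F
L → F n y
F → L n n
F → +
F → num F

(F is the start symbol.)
{ '+', 'n', 'num' }

PREDICT(F → L n n) = (FIRST(RHS) \ {ε}) ∪ (FOLLOW(F) if ε ∈ FIRST(RHS), i.e. RHS ⇒* ε)
FIRST(L) = { '+', 'n', 'num' }
FIRST(L n n) = { '+', 'n', 'num' }
ε ∉ FIRST(L n n), so FOLLOW(F) is not added.
PREDICT(F → L n n) = { '+', 'n', 'num' }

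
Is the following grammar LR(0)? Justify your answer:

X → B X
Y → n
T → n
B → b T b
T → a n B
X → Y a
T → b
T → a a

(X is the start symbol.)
Yes, the grammar is LR(0)

A grammar is LR(0) if no state in the canonical LR(0) collection has:
  - both a shift item (dot before a terminal) and a complete item (shift-reduce conflict), or
  - two or more complete items (reduce-reduce conflict; the accept item [X' → X .] counts as a complete item here).

Augment with X' → X and build the canonical LR(0) collection (I0 = CLOSURE({[X' → . X]}), then GOTO on every symbol after a dot until no new states appear). It has 16 states:
  I0: { [B → . b T b], [X → . B X], [X → . Y a], [X' → . X], [Y → . n] }  — shift
  I1: { [B → . b T b], [X → . B X], [X → . Y a], [X → B . X], [Y → . n] }  — shift
  I2: { [X' → X .] }  — accept
  I3: { [X → Y . a] }  — shift
  I4: { [B → b . T b], [T → . a a], [T → . a n B], [T → . b], [T → . n] }  — shift
  I5: { [Y → n .] }  — reduce
  I6: { [B → b T . b] }  — shift
  I7: { [T → a . a], [T → a . n B] }  — shift
  I8: { [T → b .] }  — reduce
  I9: { [T → n .] }  — reduce
  I10: { [T → a a .] }  — reduce
  I11: { [B → . b T b], [T → a n . B] }  — shift
  I12: { [T → a n B .] }  — reduce
  I13: { [B → b T b .] }  — reduce
  I14: { [X → Y a .] }  — reduce
  I15: { [X → B X .] }  — reduce

Every state is either a pure shift/goto state or contains exactly one complete item and nothing to shift — no conflicts. The grammar is LR(0).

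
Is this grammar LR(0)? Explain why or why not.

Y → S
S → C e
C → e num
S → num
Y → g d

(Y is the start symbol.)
Yes, the grammar is LR(0)

A grammar is LR(0) if no state in the canonical LR(0) collection has:
  - both a shift item (dot before a terminal) and a complete item (shift-reduce conflict), or
  - two or more complete items (reduce-reduce conflict; the accept item [Y' → Y .] counts as a complete item here).

Augment with Y' → Y and build the canonical LR(0) collection (I0 = CLOSURE({[Y' → . Y]}), then GOTO on every symbol after a dot until no new states appear). It has 10 states:
  I0: { [C → . e num], [S → . C e], [S → . num], [Y → . S], [Y → . g d], [Y' → . Y] }  — shift
  I1: { [S → C . e] }  — shift
  I2: { [Y → S .] }  — reduce
  I3: { [Y' → Y .] }  — accept
  I4: { [C → e . num] }  — shift
  I5: { [Y → g . d] }  — shift
  I6: { [S → num .] }  — reduce
  I7: { [Y → g d .] }  — reduce
  I8: { [C → e num .] }  — reduce
  I9: { [S → C e .] }  — reduce

Every state is either a pure shift/goto state or contains exactly one complete item and nothing to shift — no conflicts. The grammar is LR(0).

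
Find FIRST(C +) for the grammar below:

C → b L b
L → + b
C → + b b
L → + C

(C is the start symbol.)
FIRST sets of the non-terminals involved (from the grammar, by fixed-point iteration):
  FIRST(C) = { '+', 'b' }

To compute FIRST(C +), process the symbols left to right:
Symbol C is a non-terminal. Add FIRST(C) \ {ε} = { '+', 'b' }
C is not nullable (ε ∉ FIRST(C)), so stop here.
FIRST(C +) = { '+', 'b' }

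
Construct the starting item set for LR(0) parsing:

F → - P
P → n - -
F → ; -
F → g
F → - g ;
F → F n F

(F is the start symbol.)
{ [F → . - P], [F → . - g ;], [F → . ; -], [F → . F n F], [F → . g], [F' → . F] }

First, augment the grammar with F' → F
I₀ = CLOSURE({ [F' → . F] }):
  [F' → . F] has the dot before F: add [F → . - P], [F → . ; -], [F → . g], [F → . - g ;], [F → . F n F]
No further items can be added.

I₀ = { [F → . - P], [F → . - g ;], [F → . ; -], [F → . F n F], [F → . g], [F' → . F] }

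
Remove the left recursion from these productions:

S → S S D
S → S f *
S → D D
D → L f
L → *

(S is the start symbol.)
S → D D S'
S' → S D S'
S' → f * S'
S' → ε
D → L f
L → *

S is directly left-recursive. The standard transformation for
  A → A α₁ | ... | A α_m | β₁ | ... | β_n
is
  A  → β₁ A' | ... | β_n A'
  A' → α₁ A' | ... | α_m A' | ε

S → D D becomes S → D D S'
S → S S D becomes S' → S D S'
S → S f * becomes S' → f * S'
Add S' → ε

Productions for other non-terminals are unchanged:
  D → L f
  L → *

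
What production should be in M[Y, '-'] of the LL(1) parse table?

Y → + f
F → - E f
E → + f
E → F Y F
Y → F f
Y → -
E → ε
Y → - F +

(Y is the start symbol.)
Y → F f, Y → -, Y → - F +

To find M[Y, '-'], we find productions for Y where '-' is in the predict set (PREDICT(N → α) = (FIRST(α) \ {ε}) ∪ (FOLLOW(N) if α ⇒* ε)).

Relevant sets:
  FIRST(F) = { '-' }

Y → + f: PREDICT = { '+' }
Y → F f: PREDICT = { '-' }
  '-' is in predict set, so this production goes in M[Y, '-']
Y → -: PREDICT = { '-' }
  '-' is in predict set, so this production goes in M[Y, '-']
Y → - F +: PREDICT = { '-' }
  '-' is in predict set, so this production goes in M[Y, '-']

M[Y, '-'] = Y → F f, Y → -, Y → - F +  (a multiply-defined cell — the grammar is not LL(1))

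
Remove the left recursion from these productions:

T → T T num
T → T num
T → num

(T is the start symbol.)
T is directly left-recursive. The standard transformation for
  A → A α₁ | ... | A α_m | β₁ | ... | β_n
is
  A  → β₁ A' | ... | β_n A'
  A' → α₁ A' | ... | α_m A' | ε

T → num becomes T → num T'
T → T T num becomes T' → T num T'
T → T num becomes T' → num T'
Add T' → ε

Resulting grammar:
T → num T'
T' → T num T'
T' → num T'
T' → ε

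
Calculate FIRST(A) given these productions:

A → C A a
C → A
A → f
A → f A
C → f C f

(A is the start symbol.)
{ 'f' }

To compute FIRST(A), examine every production with A on the left-hand side, reading each right-hand side left to right until a non-nullable symbol is reached.

FIRST sets of the other non-terminals involved (by the same procedure, iterated to a fixed point):
  FIRST(C) = { 'f' }

From A → C A a:
  - C is a non-terminal: add FIRST(C) \ {ε} = { 'f' }
    C is not nullable, so stop
From A → f:
  - f is a terminal: add 'f' and stop
From A → f A:
  - f is a terminal: add 'f' and stop

Collecting: FIRST(A) = { 'f' }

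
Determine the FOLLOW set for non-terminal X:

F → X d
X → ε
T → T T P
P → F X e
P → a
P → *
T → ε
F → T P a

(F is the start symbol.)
In F → X d: X is followed by d, add FIRST(d) \ {ε} = { 'd' }
In P → F X e: X is followed by e, add FIRST(e) \ {ε} = { 'e' }

Taking the union: FOLLOW(X) = { 'd', 'e' }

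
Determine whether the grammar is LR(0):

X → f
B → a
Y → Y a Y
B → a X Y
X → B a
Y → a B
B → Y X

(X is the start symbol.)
No. Shift-reduce conflict between [B → a .] and [B → . a]

A grammar is LR(0) if no state in the canonical LR(0) collection has:
  - both a shift item (dot before a terminal) and a complete item (shift-reduce conflict), or
  - two or more complete items (reduce-reduce conflict; the accept item [X' → X .] counts as a complete item here).

Augment with X' → X and build the canonical LR(0) collection (I0 = CLOSURE({[X' → . X]}), then GOTO on every symbol after a dot until no new states appear). It has 17 states:
  I0: { [B → . Y X], [B → . a X Y], [B → . a], [X → . B a], [X → . f], [X' → . X], [Y → . Y a Y], [Y → . a B] }  — shift
  I1: { [X → B . a] }  — shift
  I2: { [X' → X .] }  — accept
  I3: { [B → . Y X], [B → . a X Y], [B → . a], [B → Y . X], [X → . B a], [X → . f], [Y → . Y a Y], [Y → . a B], [Y → Y . a Y] }  — shift
  I4: { [B → . Y X], [B → . a X Y], [B → . a], [B → a . X Y], [B → a .], [X → . B a], [X → . f], [Y → . Y a Y], [Y → . a B], [Y → a . B] }  — shift, reduce
  I5: { [X → f .] }  — reduce
  I6: { [X → B . a], [Y → a B .] }  — shift, reduce
  I7: { [B → a X . Y], [Y → . Y a Y], [Y → . a B] }  — shift
  I8: { [B → a X Y .], [Y → Y . a Y] }  — shift, reduce
  I9: { [B → . Y X], [B → . a X Y], [B → . a], [Y → . Y a Y], [Y → . a B], [Y → a . B] }  — shift
  I10: { [Y → a B .] }  — reduce
  I11: { [Y → . Y a Y], [Y → . a B], [Y → Y a . Y] }  — shift
  I12: { [Y → Y . a Y], [Y → Y a Y .] }  — shift, reduce
  I13: { [X → B a .] }  — reduce
  I14: { [B → Y X .] }  — reduce
  I15: { [B → . Y X], [B → . a X Y], [B → . a], [B → a . X Y], [B → a .], [X → . B a], [X → . f], [Y → . Y a Y], [Y → . a B], [Y → Y a . Y], [Y → a . B] }  — shift, reduce
  I16: { [B → . Y X], [B → . a X Y], [B → . a], [B → Y . X], [X → . B a], [X → . f], [Y → . Y a Y], [Y → . a B], [Y → Y . a Y], [Y → Y a Y .] }  — shift, reduce

Conflict in state I4:
  Shift-reduce conflict between [B → a .] and [B → . a]
So the grammar is NOT LR(0).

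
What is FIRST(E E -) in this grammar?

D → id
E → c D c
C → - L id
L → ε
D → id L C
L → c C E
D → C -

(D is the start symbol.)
FIRST sets of the non-terminals involved (from the grammar, by fixed-point iteration):
  FIRST(E) = { 'c' }

To compute FIRST(E E -), process the symbols left to right:
Symbol E is a non-terminal. Add FIRST(E) \ {ε} = { 'c' }
E is not nullable (ε ∉ FIRST(E)), so stop here.
FIRST(E E -) = { 'c' }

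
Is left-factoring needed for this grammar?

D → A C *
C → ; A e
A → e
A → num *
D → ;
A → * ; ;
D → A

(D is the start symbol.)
Yes, D has productions with common prefix 'A'

Left-factoring is needed when two productions for the same non-terminal
share a common prefix on the right-hand side.

Productions for D:
  D → A C *
  D → ;
  D → A
Productions for A:
  A → e
  A → num *
  A → * ; ;

Found common prefix 'A' in productions for D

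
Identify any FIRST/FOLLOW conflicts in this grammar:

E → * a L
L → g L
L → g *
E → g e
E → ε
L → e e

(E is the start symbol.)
Nullable non-terminals: E.

E: nullable alternative(s) E → ε; FOLLOW(E) = { $ }
  E → * a L: FIRST \ {ε} = { '*' } — disjoint from FOLLOW(E)
  E → g e: FIRST \ {ε} = { 'g' } — disjoint from FOLLOW(E)
  E → ε: FIRST \ {ε} = { } — this is the only nullable alternative, skip

L has no nullable alternative, so no FIRST/FOLLOW check is needed there.

No FIRST/FOLLOW conflicts found.

Answer: No FIRST/FOLLOW conflicts.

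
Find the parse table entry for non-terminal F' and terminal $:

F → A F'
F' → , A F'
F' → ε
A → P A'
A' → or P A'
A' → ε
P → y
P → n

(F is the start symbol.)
F' → ε

To find M[F', $], we find productions for F' where $ is in the predict set (PREDICT(N → α) = (FIRST(α) \ {ε}) ∪ (FOLLOW(N) if α ⇒* ε)).

Relevant sets:
  FOLLOW(F') = { $ }

F' → , A F': PREDICT = { ',' }
F' → ε: PREDICT = { $ }
  $ is in predict set, so this production goes in M[F', $]

M[F', $] = F' → ε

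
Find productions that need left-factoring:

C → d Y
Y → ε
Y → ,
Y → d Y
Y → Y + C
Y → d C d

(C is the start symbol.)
Yes, Y has productions with common prefix 'd'

Left-factoring is needed when two productions for the same non-terminal
share a common prefix on the right-hand side.

Productions for Y:
  Y → ε
  Y → ,
  Y → d Y
  Y → Y + C
  Y → d C d

Found common prefix 'd' in productions for Y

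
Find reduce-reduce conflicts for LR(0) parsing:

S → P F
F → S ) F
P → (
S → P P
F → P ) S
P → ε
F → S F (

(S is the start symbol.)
Yes — I5: [P → .] vs [S → P P .]

Augment with S' → S and build the canonical LR(0) collection (I0 = CLOSURE({[S' → . S]}), then GOTO on every symbol after a dot until no new states appear). It has 14 states:
  I0: { [P → . (], [P → .], [S → . P F], [S → . P P], [S' → . S] }  — shift, reduce
  I1: { [P → ( .] }  — reduce
  I2: { [F → . P ) S], [F → . S ) F], [F → . S F (], [P → . (], [P → .], [S → . P F], [S → . P P], [S → P . F], [S → P . P] }  — shift, reduce
  I3: { [S' → S .] }  — accept
  I4: { [S → P F .] }  — reduce
  I5: { [F → . P ) S], [F → . S ) F], [F → . S F (], [F → P . ) S], [P → . (], [P → .], [S → . P F], [S → . P P], [S → P . F], [S → P . P], [S → P P .] }  — shift, 2 reduces
  I6: { [F → . P ) S], [F → . S ) F], [F → . S F (], [F → S . ) F], [F → S . F (], [P → . (], [P → .], [S → . P F], [S → . P P] }  — shift, reduce
  I7: { [F → . P ) S], [F → . S ) F], [F → . S F (], [F → S ) . F], [P → . (], [P → .], [S → . P F], [S → . P P] }  — shift, reduce
  I8: { [F → S F . (] }  — shift
  I9: { [F → . P ) S], [F → . S ) F], [F → . S F (], [F → P . ) S], [P → . (], [P → .], [S → . P F], [S → . P P], [S → P . F], [S → P . P] }  — shift, reduce
  I10: { [F → P ) . S], [P → . (], [P → .], [S → . P F], [S → . P P] }  — shift, reduce
  I11: { [F → P ) S .] }  — reduce
  I12: { [F → S F ( .] }  — reduce
  I13: { [F → S ) F .] }  — reduce

I5 contains complete items [P → .], [S → P P .] — reduce-reduce conflict.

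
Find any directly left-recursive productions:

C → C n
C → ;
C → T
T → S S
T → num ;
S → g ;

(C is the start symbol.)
Yes, C is left-recursive

Direct left recursion occurs when N → N α for some non-terminal N (the right-hand side begins with the left-hand side itself).

C → C n: LEFT RECURSIVE (starts with C)
C → ;: starts with ';'
C → T: starts with T
T → S S: starts with S
T → num ;: starts with num
S → g ;: starts with g

The grammar has direct left recursion on: C.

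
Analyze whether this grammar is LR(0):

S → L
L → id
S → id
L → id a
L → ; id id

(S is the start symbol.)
No. Shift-reduce conflict between [L → id .] and [L → id . a]

A grammar is LR(0) if no state in the canonical LR(0) collection has:
  - both a shift item (dot before a terminal) and a complete item (shift-reduce conflict), or
  - two or more complete items (reduce-reduce conflict; the accept item [S' → S .] counts as a complete item here).

Augment with S' → S and build the canonical LR(0) collection (I0 = CLOSURE({[S' → . S]}), then GOTO on every symbol after a dot until no new states appear). It has 8 states:
  I0: { [L → . ; id id], [L → . id a], [L → . id], [S → . L], [S → . id], [S' → . S] }  — shift
  I1: { [L → ; . id id] }  — shift
  I2: { [S → L .] }  — reduce
  I3: { [S' → S .] }  — accept
  I4: { [L → id . a], [L → id .], [S → id .] }  — shift, 2 reduces
  I5: { [L → id a .] }  — reduce
  I6: { [L → ; id . id] }  — shift
  I7: { [L → ; id id .] }  — reduce

Conflict in state I4:
  Shift-reduce conflict between [L → id .] and [L → id . a]
So the grammar is NOT LR(0).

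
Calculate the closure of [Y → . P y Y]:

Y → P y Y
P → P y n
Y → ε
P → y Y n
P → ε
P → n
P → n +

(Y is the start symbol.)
To compute CLOSURE, for each item [A → α.Bβ] where B is a non-terminal, add [B → .γ] for all productions B → γ; repeat for the newly added items until nothing changes.

Start with: [Y → . P y Y]
  [Y → . P y Y] has the dot before P: add [P → . P y n], [P → . y Y n], [P → .], [P → . n], [P → . n +]
No further items can be added.

CLOSURE = { [P → . P y n], [P → . n +], [P → . n], [P → . y Y n], [P → .], [Y → . P y Y] }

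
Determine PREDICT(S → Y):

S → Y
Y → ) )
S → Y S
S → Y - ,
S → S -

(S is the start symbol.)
{ ')' }

PREDICT(S → Y) = (FIRST(RHS) \ {ε}) ∪ (FOLLOW(S) if ε ∈ FIRST(RHS), i.e. RHS ⇒* ε)
FIRST(Y) = { ')' }
FIRST(Y) = { ')' }
ε ∉ FIRST(Y), so FOLLOW(S) is not added.
PREDICT(S → Y) = { ')' }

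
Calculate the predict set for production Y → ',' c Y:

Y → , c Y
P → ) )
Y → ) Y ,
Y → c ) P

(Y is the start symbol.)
{ ',' }

PREDICT(Y → ',' c Y) = (FIRST(RHS) \ {ε}) ∪ (FOLLOW(Y) if ε ∈ FIRST(RHS), i.e. RHS ⇒* ε)
FIRST(',' c Y) = { ',' }
ε ∉ FIRST(',' c Y), so FOLLOW(Y) is not added.
PREDICT(Y → ',' c Y) = { ',' }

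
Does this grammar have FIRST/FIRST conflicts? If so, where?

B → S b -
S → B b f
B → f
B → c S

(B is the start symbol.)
Yes. B → S b '-' / B → f on { 'f' }; B → S b '-' / B → c S on { 'c' }

A FIRST/FIRST conflict occurs when two productions N → α and N → β for the same non-terminal have FIRST(α) ∩ FIRST(β) ≠ ∅ (with ε ∈ FIRST of a nullable right-hand side, so two nullable alternatives also conflict).

FIRST sets of the non-terminals at (or reachable through a nullable prefix from) the front of some alternative:
  FIRST(S) = { 'c', 'f' }

Productions for B:
  B → S b -: FIRST = { 'c', 'f' }
  B → f: FIRST = { 'f' }
  B → c S: FIRST = { 'c' }
S has only one production, so no FIRST/FIRST conflict is possible there.

Conflict for B: B → S b - and B → f
  Overlap: { 'f' }
Conflict for B: B → S b - and B → c S
  Overlap: { 'c' }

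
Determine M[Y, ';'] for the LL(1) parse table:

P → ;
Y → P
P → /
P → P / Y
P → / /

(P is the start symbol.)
Y → P

To find M[Y, ';'], we find productions for Y where ';' is in the predict set (PREDICT(N → α) = (FIRST(α) \ {ε}) ∪ (FOLLOW(N) if α ⇒* ε)).

Relevant sets:
  FIRST(P) = { '/', ';' }

Y → P: PREDICT = { '/', ';' }
  ';' is in predict set, so this production goes in M[Y, ';']

M[Y, ';'] = Y → P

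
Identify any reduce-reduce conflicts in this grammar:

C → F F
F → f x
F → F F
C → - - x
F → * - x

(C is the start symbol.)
Yes — I7: [C → F F .] vs [F → F F .]

A reduce-reduce conflict occurs when an LR(0) state has two complete items [A → α .] and [B → β .] — both call for a reduction, and with no lookahead the parser cannot choose between them.

Augment with C' → C and build the canonical LR(0) collection (I0 = CLOSURE({[C' → . C]}), then GOTO on every symbol after a dot until no new states appear). It has 13 states:
  I0: { [C → . - - x], [C → . F F], [C' → . C], [F → . * - x], [F → . F F], [F → . f x] }  — shift
  I1: { [F → * . - x] }  — shift
  I2: { [C → - . - x] }  — shift
  I3: { [C' → C .] }  — accept
  I4: { [C → F . F], [F → . * - x], [F → . F F], [F → . f x], [F → F . F] }  — shift
  I5: { [F → f . x] }  — shift
  I6: { [F → f x .] }  — reduce
  I7: { [C → F F .], [F → . * - x], [F → . F F], [F → . f x], [F → F . F], [F → F F .] }  — shift, 2 reduces
  I8: { [F → . * - x], [F → . F F], [F → . f x], [F → F . F], [F → F F .] }  — shift, reduce
  I9: { [C → - - . x] }  — shift
  I10: { [C → - - x .] }  — reduce
  I11: { [F → * - . x] }  — shift
  I12: { [F → * - x .] }  — reduce

I7 contains complete items [C → F F .], [F → F F .] — reduce-reduce conflict.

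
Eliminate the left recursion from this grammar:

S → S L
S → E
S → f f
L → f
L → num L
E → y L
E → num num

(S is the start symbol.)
S is directly left-recursive. The standard transformation for
  A → A α₁ | ... | A α_m | β₁ | ... | β_n
is
  A  → β₁ A' | ... | β_n A'
  A' → α₁ A' | ... | α_m A' | ε

S → E becomes S → E S'
S → f f becomes S → f f S'
S → S L becomes S' → L S'
Add S' → ε

Productions for other non-terminals are unchanged:
  L → f
  L → num L
  E → y L
  E → num num

Resulting grammar:
S → E S'
S → f f S'
S' → L S'
S' → ε
L → f
L → num L
E → y L
E → num num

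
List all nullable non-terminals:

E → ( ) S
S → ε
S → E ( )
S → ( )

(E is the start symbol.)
A non-terminal is nullable if it can derive ε (the empty string): either it has an ε-production, or it has a production whose right-hand side consists entirely of nullable non-terminals.

ε-productions: S → ε
So S is immediately nullable.
No further non-terminal can be added: every production for the remaining non-terminals contains a terminal or a non-nullable non-terminal.
Nullable = { 'S' }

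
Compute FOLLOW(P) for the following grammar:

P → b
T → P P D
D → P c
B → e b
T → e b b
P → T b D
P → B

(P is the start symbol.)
{ $, 'b', 'c', 'e' }

To compute FOLLOW(P), find every occurrence of P on a right-hand side N → α P β: add FIRST(β) \ {ε}, and if β is empty or nullable also add FOLLOW(N). Iterate to a fixed point.

P is the start symbol, so $ ∈ FOLLOW(P).
In T → P P D: P is followed by P D, add FIRST(P D) \ {ε} = { 'b', 'e' }
In T → P P D: P is followed by D, add FIRST(D) \ {ε} = { 'b', 'e' }
In D → P c: P is followed by c, add FIRST(c) \ {ε} = { 'c' }

Taking the union: FOLLOW(P) = { $, 'b', 'c', 'e' }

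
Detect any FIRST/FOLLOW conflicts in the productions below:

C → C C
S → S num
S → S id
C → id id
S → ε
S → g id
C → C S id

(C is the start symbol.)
A FIRST/FOLLOW conflict occurs when a non-terminal N has a nullable alternative N → β (β ⇒* ε) and another alternative N → α with FIRST(α) ∩ FOLLOW(N) ≠ ∅: on such a lookahead the parser cannot decide between expanding α and letting N vanish via β.

Nullable non-terminals: S.
FIRST sets used below: FIRST(S) = { 'g', 'id', 'num', ε }

S: nullable alternative(s) S → ε; FOLLOW(S) = { 'id', 'num' }
  S → S num: FIRST \ {ε} = { 'g', 'id', 'num' } — overlaps FOLLOW(S) on { 'id', 'num' }: CONFLICT
  S → S id: FIRST \ {ε} = { 'g', 'id', 'num' } — overlaps FOLLOW(S) on { 'id', 'num' }: CONFLICT
  S → ε: FIRST \ {ε} = { } — this is the only nullable alternative, skip
  S → g id: FIRST \ {ε} = { 'g' } — disjoint from FOLLOW(S)

C has no nullable alternative, so no FIRST/FOLLOW check is needed there.

So the grammar has 2 FIRST/FOLLOW conflicts (marked CONFLICT above).

Answer: Yes. S → S num with FOLLOW(S) on { 'id', 'num' }; S → S id with FOLLOW(S) on { 'id', 'num' }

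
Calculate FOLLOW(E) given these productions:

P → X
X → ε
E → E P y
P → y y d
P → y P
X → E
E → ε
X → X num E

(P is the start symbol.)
{ $, 'num', 'y' }

To compute FOLLOW(E), find every occurrence of E on a right-hand side N → α E β: add FIRST(β) \ {ε}, and if β is empty or nullable also add FOLLOW(N). Iterate to a fixed point.

In E → E P y: E is followed by P y, add FIRST(P y) \ {ε} = { 'num', 'y' }
In X → E: E is at the end, add FOLLOW(X)
In X → X num E: E is at the end, add FOLLOW(X)

The FOLLOW sets referred to above (computed the same way, to a fixed point):
  FOLLOW(X) = { $, 'num', 'y' }

Taking the union: FOLLOW(E) = { $, 'num', 'y' }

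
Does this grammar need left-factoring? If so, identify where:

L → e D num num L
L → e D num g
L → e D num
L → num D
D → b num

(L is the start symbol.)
Left-factoring is needed when two productions for the same non-terminal
share a common prefix on the right-hand side.

Productions for L:
  L → e D num num L
  L → e D num g
  L → e D num
  L → num D

Found common prefix 'e D num' in productions for L

Answer: Yes, L has productions with common prefix 'e D num'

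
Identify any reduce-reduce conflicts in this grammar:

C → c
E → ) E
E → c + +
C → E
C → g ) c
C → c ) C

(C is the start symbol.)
No reduce-reduce conflicts

Augment with C' → C and build the canonical LR(0) collection (I0 = CLOSURE({[C' → . C]}), then GOTO on every symbol after a dot until no new states appear). It has 14 states:
  I0: { [C → . E], [C → . c ) C], [C → . c], [C → . g ) c], [C' → . C], [E → . ) E], [E → . c + +] }  — shift
  I1: { [E → ) . E], [E → . ) E], [E → . c + +] }  — shift
  I2: { [C' → C .] }  — accept
  I3: { [C → E .] }  — reduce
  I4: { [C → c . ) C], [C → c .], [E → c . + +] }  — shift, reduce
  I5: { [C → g . ) c] }  — shift
  I6: { [C → g ) . c] }  — shift
  I7: { [C → g ) c .] }  — reduce
  I8: { [C → . E], [C → . c ) C], [C → . c], [C → . g ) c], [C → c ) . C], [E → . ) E], [E → . c + +] }  — shift
  I9: { [E → c + . +] }  — shift
  I10: { [E → c + + .] }  — reduce
  I11: { [C → c ) C .] }  — reduce
  I12: { [E → ) E .] }  — reduce
  I13: { [E → c . + +] }  — shift

No state contains more than one complete item.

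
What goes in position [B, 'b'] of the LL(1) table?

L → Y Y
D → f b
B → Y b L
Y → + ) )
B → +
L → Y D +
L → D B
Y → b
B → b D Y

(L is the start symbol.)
To find M[B, 'b'], we find productions for B where 'b' is in the predict set (PREDICT(N → α) = (FIRST(α) \ {ε}) ∪ (FOLLOW(N) if α ⇒* ε)).

Relevant sets:
  FIRST(Y) = { '+', 'b' }

B → Y b L: PREDICT = { '+', 'b' }
  'b' is in predict set, so this production goes in M[B, 'b']
B → +: PREDICT = { '+' }
B → b D Y: PREDICT = { 'b' }
  'b' is in predict set, so this production goes in M[B, 'b']

M[B, 'b'] = B → Y b L, B → b D Y  (a multiply-defined cell — the grammar is not LL(1))

Answer: B → Y b L, B → b D Y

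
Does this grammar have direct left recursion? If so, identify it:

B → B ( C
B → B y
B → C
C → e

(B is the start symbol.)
Yes, B is left-recursive

Direct left recursion occurs when N → N α for some non-terminal N (the right-hand side begins with the left-hand side itself).

B → B ( C: LEFT RECURSIVE (starts with B)
B → B y: LEFT RECURSIVE (starts with B)
B → C: starts with C
C → e: starts with e

The grammar has direct left recursion on: B.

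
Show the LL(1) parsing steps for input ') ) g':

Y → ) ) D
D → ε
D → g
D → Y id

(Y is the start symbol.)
Stack is shown with the top on the left.

Stack    Input    Action
------------------------
Y $      ) ) g $  output Y → ) ) D
) ) D $  ) ) g $  match ')'
) D $    ) g $    match ')'
D $      g $      output D → g
g $      g $      match 'g'
$        $        accept

The string is accepted.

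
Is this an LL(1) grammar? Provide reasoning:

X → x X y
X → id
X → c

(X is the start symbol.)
A grammar is LL(1) if for each non-terminal N with multiple productions, the predict sets of those productions are pairwise disjoint, where PREDICT(N → α) = (FIRST(α) \ {ε}) ∪ (FOLLOW(N) if α ⇒* ε).

For X:
  PREDICT(X → x X y) = { 'x' }
  PREDICT(X → id) = { 'id' }
  PREDICT(X → c) = { 'c' }

All predict sets are disjoint. The grammar IS LL(1).

Answer: Yes, the grammar is LL(1).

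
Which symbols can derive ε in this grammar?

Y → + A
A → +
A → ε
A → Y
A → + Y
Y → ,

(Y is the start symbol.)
{ 'A' }

A non-terminal is nullable if it can derive ε (the empty string): either it has an ε-production, or it has a production whose right-hand side consists entirely of nullable non-terminals.

ε-productions: A → ε
So A is immediately nullable.
No further non-terminal can be added: every production for the remaining non-terminals contains a terminal or a non-nullable non-terminal.
Nullable = { 'A' }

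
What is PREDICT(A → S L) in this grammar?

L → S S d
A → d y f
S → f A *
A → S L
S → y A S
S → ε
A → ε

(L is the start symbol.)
{ 'd', 'f', 'y' }

PREDICT(A → S L) = (FIRST(RHS) \ {ε}) ∪ (FOLLOW(A) if ε ∈ FIRST(RHS), i.e. RHS ⇒* ε)
FIRST(S) = { 'f', 'y', ε }
FIRST(L) = { 'd', 'f', 'y' }
FIRST(S L) = { 'd', 'f', 'y' }
ε ∉ FIRST(S L), so FOLLOW(A) is not added.
PREDICT(A → S L) = { 'd', 'f', 'y' }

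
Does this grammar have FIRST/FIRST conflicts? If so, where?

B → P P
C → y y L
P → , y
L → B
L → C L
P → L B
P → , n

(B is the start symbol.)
Yes. P → ',' y / P → L B on { ',' }; P → ',' y / P → ',' n on { ',' }; P → L B / P → ',' n on { ',' }; L → B / L → C L on { 'y' }

A FIRST/FIRST conflict occurs when two productions N → α and N → β for the same non-terminal have FIRST(α) ∩ FIRST(β) ≠ ∅ (with ε ∈ FIRST of a nullable right-hand side, so two nullable alternatives also conflict).

FIRST sets of the non-terminals at (or reachable through a nullable prefix from) the front of some alternative:
  FIRST(L) = { ',', 'y' }
  FIRST(B) = { ',', 'y' }
  FIRST(C) = { 'y' }

Productions for P:
  P → , y: FIRST = { ',' }
  P → L B: FIRST = { ',', 'y' }
  P → , n: FIRST = { ',' }
Productions for L:
  L → B: FIRST = { ',', 'y' }
  L → C L: FIRST = { 'y' }
B, C have only one production, so no FIRST/FIRST conflict is possible there.

Conflict for P: P → , y and P → L B
  Overlap: { ',' }
Conflict for P: P → , y and P → , n
  Overlap: { ',' }
Conflict for P: P → L B and P → , n
  Overlap: { ',' }
Conflict for L: L → B and L → C L
  Overlap: { 'y' }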